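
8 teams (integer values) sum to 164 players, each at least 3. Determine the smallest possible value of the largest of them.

21

The average is 164/8 > 20, so not all 8 can be 20 or less; the largest is ≥ 21.
Taking 4 copies of 20 and 4 copies of 21 gives exactly 164, so 21 is attained.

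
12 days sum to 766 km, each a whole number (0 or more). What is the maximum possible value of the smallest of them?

63

If every one of the 12 were at least 64, the total would be at least 12 × 64 = 768 > 766.
Achievable: 2 of them at 63 and 10 at 64 total 766.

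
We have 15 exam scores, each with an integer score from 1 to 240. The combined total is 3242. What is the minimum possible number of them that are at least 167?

Suppose at most 15 − j of them reach 167; then j values are ≤ 166 and the rest ≤ 240.
The total is then ≤ 166·j + 240·(15 − j) = 3600 − 74j. For this to be ≥ 3242 we need j ≤ 4, so at least 15 − 4 = 11 must reach 167.
Exactly 11 works: 11 values at 240 and 4 at 166 total 3304; lower one of the high values by 62 (still ≥ 167) to hit 3242.

11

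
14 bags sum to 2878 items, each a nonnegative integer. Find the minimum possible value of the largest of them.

206

The 14 values sum to 2878, so their maximum is at least ⌈2878/14⌉ = 206.
Equality holds with 8 values of 206 and 6 values of 205.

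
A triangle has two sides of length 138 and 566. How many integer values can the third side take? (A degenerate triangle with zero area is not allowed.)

The triangle inequality gives |138 − 566| < c < 138 + 566, i.e. 428 < c < 704.
So c can be any integer from 429 to 703: 275 values.

275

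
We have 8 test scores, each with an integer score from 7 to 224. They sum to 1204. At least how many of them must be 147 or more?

1

If only k of them are at least 147, the other 8 − k are at most 146, so the total is at most k·224 + (8 − k)·146.
This must reach 1204, so k·224 + (8 − k)·146 ≥ 1204, giving k ≥ 1.
Exactly 1 works: 1 value at 224 and 7 at 146 total 1246; lower one of the high values by 42 (still ≥ 147) to hit 1204.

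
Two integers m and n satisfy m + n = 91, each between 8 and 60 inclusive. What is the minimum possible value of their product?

mn = m(91 − m) is concave in m, so over [31, 60] it is minimized at an endpoint.
The extreme feasible split is m = 31, n = 60, giving mn = 1860.

1860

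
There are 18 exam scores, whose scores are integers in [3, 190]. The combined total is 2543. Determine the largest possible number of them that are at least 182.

13

If k of the values are ≥ 182, the total is ≥ 182k + 3(18 − k).
Setting 182k + 3(18 − k) ≤ 2543 gives 179k ≤ 2489, so k ≤ 13.
k = 13 is achieved by 13 values at 182 and 5 at 3, total 2381; add 162 to one value (staying below 182) to reach 2543.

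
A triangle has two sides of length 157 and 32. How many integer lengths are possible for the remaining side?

The triangle inequality gives |157 − 32| < c < 157 + 32, i.e. 125 < c < 189.
So c can be any integer from 126 to 188: 63 values.

63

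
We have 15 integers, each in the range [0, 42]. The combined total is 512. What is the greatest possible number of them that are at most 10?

3

Suppose k of them are at most 10. Those contribute at most 10 each and the rest at most 42 each.
So the total is at most 10k + 42(15 − k) = 630 − 32k. This must still be ≥ 512, so k ≤ 3.
k = 3 is achieved by 3 values at 10 and 12 at 42, total 534; lower one of the 42's by 22 (still > 10) to reach 512.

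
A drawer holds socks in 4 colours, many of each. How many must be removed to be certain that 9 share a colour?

In the worst case you draw 8 of each of the 4 colours: 4 × 8 = 32.
One more forces 9 of some colour, so 32 + 1 = 33.

33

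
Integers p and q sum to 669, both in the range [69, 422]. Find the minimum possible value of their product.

104234

For a fixed sum, pq is smallest when p and q are as far apart as possible.
The extreme feasible split is p = 247, q = 422, giving pq = 104234.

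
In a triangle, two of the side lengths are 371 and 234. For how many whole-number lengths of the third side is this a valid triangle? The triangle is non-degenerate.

467

The triangle inequality gives |371 − 234| < c < 371 + 234, i.e. 137 < c < 605.
So c can be any integer from 138 to 604: 467 values.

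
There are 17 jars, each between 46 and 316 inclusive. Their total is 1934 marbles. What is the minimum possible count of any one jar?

46

Minimizing one value means maximizing the remaining 16.
The other 16 can take up 16 × 316 = 5056 ≥ 1934 − 46, so one jar can sit at its floor of 46.
Achievable: one at 46 and the other 16 totalling 1888, which fits since 16 × 46 ≤ 1888 ≤ 16 × 316.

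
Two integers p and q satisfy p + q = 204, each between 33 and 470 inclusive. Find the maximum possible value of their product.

For a fixed sum, the product pq is largest when p and q are as close as possible.
Taking p = 102 and q = 102 (both in [33, 470]) gives pq = 10404.

10404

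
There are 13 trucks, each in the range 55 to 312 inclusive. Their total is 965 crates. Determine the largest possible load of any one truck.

To make one truck as large as possible, make the other 12 as small as possible.
The other 12 contribute at least 12 × 55 = 660, leaving at most 965 − 660 = 305.
Since 305 ≤ 312, this is achievable: one at 305 and 12 at 55.

305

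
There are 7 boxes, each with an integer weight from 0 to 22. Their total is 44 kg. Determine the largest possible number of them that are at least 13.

With k values at 13 or above and the rest at least 0, the sum is at least 0 + 13k.
Since the sum is 44, we need 13k ≤ 44, i.e. k ≤ 3.
k = 3 is achieved by 3 values at 13 and 4 at 0, total 39; add 5 to one value (staying below 13) to reach 44.

3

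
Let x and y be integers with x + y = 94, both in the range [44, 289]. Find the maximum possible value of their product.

xy = x(94 − x) is maximized when x is as near 94/2 as the bounds allow.
Taking x = 47 and y = 47 (both in [44, 289]) gives xy = 2209.

2209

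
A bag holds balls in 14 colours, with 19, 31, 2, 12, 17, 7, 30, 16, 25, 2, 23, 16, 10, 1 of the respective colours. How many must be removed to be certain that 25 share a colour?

In the worst case you take as many as possible of each colour without reaching 25: 19 + 24 + 2 + 12 + 17 + 7 + 24 + 16 + 24 + 2 + 23 + 16 + 10 + 1 = 197.
The next one must give 25 of some colour, so 197 + 1 = 198.

198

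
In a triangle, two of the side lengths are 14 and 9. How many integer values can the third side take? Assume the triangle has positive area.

17

The triangle inequality gives |14 − 9| < c < 14 + 9, i.e. 5 < c < 23.
So c can be any integer from 6 to 22: 17 values.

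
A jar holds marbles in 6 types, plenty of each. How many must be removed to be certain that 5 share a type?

In the worst case you draw 4 of each of the 6 types: 6 × 4 = 24.
One more forces 5 of some type, so 24 + 1 = 25.

25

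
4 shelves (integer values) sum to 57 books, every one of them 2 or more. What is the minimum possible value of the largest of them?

The 4 values sum to 57, so their maximum is at least ⌈57/4⌉ = 15.
Achievable: 1 of them at 15 and 3 at 14 total 57.

15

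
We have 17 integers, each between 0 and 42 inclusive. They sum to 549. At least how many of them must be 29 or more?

Each value short of 29 is at most 28, costing at least 42 − 28 = 14 against the maximum total of 714.
We can afford to lose at most 714 − 549 = 165, so at most ⌊165/14⌋ = 11 fall short, and at least 6 are ≥ 29.
Exactly 6 works: 6 values at 42 and 11 at 28 total 560; lower one of the high values by 11 (still ≥ 29) to hit 549.

6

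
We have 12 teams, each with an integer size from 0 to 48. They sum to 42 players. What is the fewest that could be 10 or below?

If only k of them are at most 10, the other 12 − k are at least 11, so the total is at least (12 − k)·11 + k·0.
This is ≤ 42, so (12 − k)·11 + 0k ≤ 42, which gives k ≥ 9.
Exactly 9 works: 9 values at 0 and 3 at 11 total 33; raise one of the low values by 9 (still ≤ 10) to hit 42.

9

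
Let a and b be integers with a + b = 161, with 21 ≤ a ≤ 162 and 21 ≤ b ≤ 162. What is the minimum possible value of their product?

Since a + b is fixed, pushing one of them to its bound minimizes the product.
At the endpoint a = 21, b = 161 − 21 = 140, so ab = 21 × 140 = 2940.

2940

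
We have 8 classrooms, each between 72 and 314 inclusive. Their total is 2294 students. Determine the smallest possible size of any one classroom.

96

To make one classroom as small as possible, make the other 7 as large as possible.
The other 7 contribute at most 7 × 314 = 2198, leaving at least 2294 − 2198 = 96.
Since 96 ≥ 72, this is achievable: one at 96 and 7 at 314.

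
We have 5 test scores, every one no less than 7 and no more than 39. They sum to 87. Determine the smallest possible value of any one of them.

Minimizing one value means maximizing the remaining 4.
The other 4 can take up 4 × 39 = 156 ≥ 87 − 7, so one score can sit at its floor of 7.
Achievable: one at 7 and the other 4 totalling 80, which fits since 4 × 7 ≤ 80 ≤ 4 × 39.

7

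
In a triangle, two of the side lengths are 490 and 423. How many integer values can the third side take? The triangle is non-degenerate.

845

The triangle inequality gives |490 − 423| < c < 490 + 423, i.e. 67 < c < 913.
So c can be any integer from 68 to 912: 845 values.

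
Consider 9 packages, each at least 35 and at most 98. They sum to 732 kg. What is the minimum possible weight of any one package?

35

Minimizing one value means maximizing the remaining 8.
The other 8 can take up 8 × 98 = 784 ≥ 732 − 35, so one package can sit at its floor of 35.
Achievable: one at 35 and the other 8 totalling 697, which fits since 8 × 35 ≤ 697 ≤ 8 × 98.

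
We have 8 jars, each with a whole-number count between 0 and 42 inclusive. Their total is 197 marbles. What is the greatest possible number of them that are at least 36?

5

With k values at 36 or above and the rest at least 0, the sum is at least 0 + 36k.
Since the sum is 197, we need 36k ≤ 197, i.e. k ≤ 5.
k = 5 is achieved by 5 values at 36 and 3 at 0, total 180; add 17 to one value (staying below 36) to reach 197.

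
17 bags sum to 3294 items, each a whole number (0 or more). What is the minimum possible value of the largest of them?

194

Some value must be at least ⌈3294/17⌉ = 194, since 17 × 193 = 3281 < 3294.
Taking 4 copies of 193 and 13 copies of 194 gives exactly 3294, so 194 is attained.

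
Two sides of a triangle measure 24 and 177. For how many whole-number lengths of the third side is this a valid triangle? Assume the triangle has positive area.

47

The triangle inequality gives |24 − 177| < c < 24 + 177, i.e. 153 < c < 201.
So c can be any integer from 154 to 200: 47 values.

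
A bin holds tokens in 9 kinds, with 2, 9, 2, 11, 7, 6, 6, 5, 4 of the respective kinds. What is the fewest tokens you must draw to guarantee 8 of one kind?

47

In the worst case you take as many as possible of each kind without reaching 8: 2 + 7 + 2 + 7 + 7 + 6 + 6 + 5 + 4 = 46.
The next one must give 8 of some kind, so 46 + 1 = 47.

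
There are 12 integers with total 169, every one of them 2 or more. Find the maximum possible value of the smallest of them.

The 12 values sum to 169, so their minimum is at most ⌊169/12⌋ = 14.
Equality holds with 11 values of 14 and 1 value of 15.

14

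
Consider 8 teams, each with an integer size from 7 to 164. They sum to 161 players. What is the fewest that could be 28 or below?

Let j be the number exceeding 28. Then the total is ≥ 29·j + 7·(8 − j) = 56 + 22j.
So 22j ≤ 105 and j ≤ 4; hence at least 8 − 4 = 4 are ≤ 28.
Exactly 4 works: 4 values at 7 and 4 at 29 total 144; raise one of the low values by 17 (still ≤ 28) to hit 161.

4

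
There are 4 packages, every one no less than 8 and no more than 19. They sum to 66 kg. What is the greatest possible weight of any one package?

To make one package as large as possible, make the other 3 as small as possible.
The other 3 contribute at least 3 × 8 = 24, leaving at most 66 − 24 = 42.
But each package is capped at 19, so the maximum is 19.
Achievable: one at 19 and the other 3 totalling 47, which fits since 3 × 8 ≤ 47 ≤ 3 × 19.

19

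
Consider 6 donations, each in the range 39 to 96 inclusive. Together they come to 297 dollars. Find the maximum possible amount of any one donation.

Maximizing one value means minimizing the remaining 5.
The other 5 contribute at least 5 × 39 = 195, leaving at most 297 − 195 = 102.
But each donation is capped at 96, so the maximum is 96.
Achievable: one at 96 and the other 5 totalling 201, which fits since 5 × 39 ≤ 201 ≤ 5 × 96.

96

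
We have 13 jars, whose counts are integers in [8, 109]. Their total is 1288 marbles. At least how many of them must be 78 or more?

9

If only k of them are at least 78, the other 13 − k are at most 77, so the total is at most k·109 + (13 − k)·77.
This must reach 1288, so k·109 + (13 − k)·77 ≥ 1288, giving k ≥ 9.
Exactly 9 works: 9 values at 109 and 4 at 77 total 1289; lower one of the high values by 1 (still ≥ 78) to hit 1288.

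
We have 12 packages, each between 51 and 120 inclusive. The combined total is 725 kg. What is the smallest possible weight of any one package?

51

To make one package as small as possible, make the other 11 as large as possible.
The other 11 can take up 11 × 120 = 1320 ≥ 725 − 51, so one package can sit at its floor of 51.
Achievable: one at 51 and the other 11 totalling 674, which fits since 11 × 51 ≤ 674 ≤ 11 × 120.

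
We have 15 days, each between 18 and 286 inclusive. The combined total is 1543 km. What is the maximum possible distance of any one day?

To make one day as large as possible, make the other 14 as small as possible.
The other 14 contribute at least 14 × 18 = 252, leaving at most 1543 − 252 = 1291.
But each day is capped at 286, so the maximum is 286.
Achievable: one at 286 and the other 14 totalling 1257, which fits since 14 × 18 ≤ 1257 ≤ 14 × 286.

286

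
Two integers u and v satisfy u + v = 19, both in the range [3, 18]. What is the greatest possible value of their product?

uv = u(19 − u) is maximized when u is as near 19/2 as the bounds allow.
Taking u = 9 and v = 10 (both in [3, 18]) gives uv = 90.

90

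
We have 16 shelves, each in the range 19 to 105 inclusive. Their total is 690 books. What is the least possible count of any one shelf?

Minimizing one value means maximizing the remaining 15.
The other 15 can take up 15 × 105 = 1575 ≥ 690 − 19, so one shelf can sit at its floor of 19.
Achievable: one at 19 and the other 15 totalling 671, which fits since 15 × 19 ≤ 671 ≤ 15 × 105.

19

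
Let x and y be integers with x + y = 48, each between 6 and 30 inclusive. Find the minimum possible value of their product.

540

For a fixed sum, xy is smallest when x and y are as far apart as possible.
The extreme feasible split is x = 18, y = 30, giving xy = 540.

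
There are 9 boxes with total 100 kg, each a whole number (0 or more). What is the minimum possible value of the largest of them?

12

If every one of the 9 were at most 11, the total would be at most 9 × 11 = 99 < 100.
Achievable: 1 of them at 12 and 8 at 11 total 100.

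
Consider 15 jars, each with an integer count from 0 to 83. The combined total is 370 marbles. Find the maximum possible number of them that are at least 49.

With k values at 49 or above and the rest at least 0, the sum is at least 0 + 49k.
Since the sum is 370, we need 49k ≤ 370, i.e. k ≤ 7.
k = 7 is achieved by 7 values at 49 and 8 at 0, total 343; add 27 to one value (staying below 49) to reach 370.

7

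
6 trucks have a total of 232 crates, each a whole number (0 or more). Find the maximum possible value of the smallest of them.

38

If every one of the 6 were at least 39, the total would be at least 6 × 39 = 234 > 232.
Taking 2 copies of 38 and 4 copies of 39 gives exactly 232, so 38 is attained.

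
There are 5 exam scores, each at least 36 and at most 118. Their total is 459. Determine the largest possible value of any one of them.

118

Maximizing one value means minimizing the remaining 4.
The other 4 contribute at least 4 × 36 = 144, leaving at most 459 − 144 = 315.
But each score is capped at 118, so the maximum is 118.
Achievable: one at 118 and the other 4 totalling 341, which fits since 4 × 36 ≤ 341 ≤ 4 × 118.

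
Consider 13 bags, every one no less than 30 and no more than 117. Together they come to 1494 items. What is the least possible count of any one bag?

90

To make one bag as small as possible, make the other 12 as large as possible.
The other 12 contribute at most 12 × 117 = 1404, leaving at least 1494 − 1404 = 90.
Since 90 ≥ 30, this is achievable: one at 90 and 12 at 117.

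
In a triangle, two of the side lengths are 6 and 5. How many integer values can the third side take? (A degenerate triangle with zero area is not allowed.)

The triangle inequality gives |6 − 5| < c < 6 + 5, i.e. 1 < c < 11.
So c can be any integer from 2 to 10: 9 values.

9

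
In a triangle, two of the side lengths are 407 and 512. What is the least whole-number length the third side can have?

106

The third side must exceed |407 − 512| = 105.
The smallest integer above 105 is 106.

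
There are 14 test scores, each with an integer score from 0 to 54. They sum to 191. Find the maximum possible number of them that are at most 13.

Each value at 13 or below falls at least 54 − 13 = 41 short of the ceiling 54.
The ceiling total is 14 × 54 = 756, and we need 191, so at most ⌊(756 − 191)/41⌋ = 13 can be that low.
k = 13 is achieved by 13 values at 13 and 1 at 54, total 223; lower one of the 54's by 32 (still > 13) to reach 191.

13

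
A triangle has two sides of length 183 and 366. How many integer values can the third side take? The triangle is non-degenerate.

365

The triangle inequality gives |183 − 366| < c < 183 + 366, i.e. 183 < c < 549.
So c can be any integer from 184 to 548: 365 values.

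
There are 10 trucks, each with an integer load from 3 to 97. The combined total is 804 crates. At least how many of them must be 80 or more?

If only k of them are at least 80, the other 10 − k are at most 79, so the total is at most k·97 + (10 − k)·79.
This must reach 804, so k·97 + (10 − k)·79 ≥ 804, giving k ≥ 1.
Exactly 1 works: 1 value at 97 and 9 at 79 total 808; lower one of the high values by 4 (still ≥ 80) to hit 804.

1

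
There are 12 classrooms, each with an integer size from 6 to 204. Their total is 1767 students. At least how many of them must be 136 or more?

Suppose at most 12 − j of them reach 136; then j values are ≤ 135 and the rest ≤ 204.
The total is then ≤ 135·j + 204·(12 − j) = 2448 − 69j. For this to be ≥ 1767 we need j ≤ 9, so at least 12 − 9 = 3 must reach 136.
Exactly 3 works: 3 values at 204 and 9 at 135 total 1827; lower one of the high values by 60 (still ≥ 136) to hit 1767.

3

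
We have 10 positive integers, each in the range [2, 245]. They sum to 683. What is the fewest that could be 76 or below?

2

If only k of them are at most 76, the other 10 − k are at least 77, so the total is at least (10 − k)·77 + k·2.
This is ≤ 683, so (10 − k)·77 + 2k ≤ 683, which gives k ≥ 2.
Exactly 2 works: 2 values at 2 and 8 at 77 total 620; raise one of the low values by 63 (still ≤ 76) to hit 683.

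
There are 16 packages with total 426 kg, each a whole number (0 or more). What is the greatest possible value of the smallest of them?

The average is 426/16 < 27, so some value is ≤ 26.
Taking 6 copies of 26 and 10 copies of 27 gives exactly 426, so 26 is attained.

26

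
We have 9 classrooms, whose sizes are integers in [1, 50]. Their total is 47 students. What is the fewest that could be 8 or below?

5

If only k of them are at most 8, the other 9 − k are at least 9, so the total is at least (9 − k)·9 + k·1.
This is ≤ 47, so (9 − k)·9 + 1k ≤ 47, which gives k ≥ 5.
Exactly 5 works: 5 values at 1 and 4 at 9 total 41; raise one of the low values by 6 (still ≤ 8) to hit 47.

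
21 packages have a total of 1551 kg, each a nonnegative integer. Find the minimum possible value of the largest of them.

74

The 21 values sum to 1551, so their maximum is at least ⌈1551/21⌉ = 74.
Achievable: 18 of them at 74 and 3 at 73 total 1551.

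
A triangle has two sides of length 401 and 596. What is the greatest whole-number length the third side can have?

996

The third side must be less than 401 + 596 = 997.
The largest integer below 997 is 996.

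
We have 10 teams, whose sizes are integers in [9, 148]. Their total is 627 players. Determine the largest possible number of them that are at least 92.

With k values at 92 or above and the rest at least 9, the sum is at least 90 + 83k.
Since the sum is 627, we need 83k ≤ 537, i.e. k ≤ 6.
k = 6 is achieved by 6 values at 92 and 4 at 9, total 588; add 39 to one value (staying below 92) to reach 627.

6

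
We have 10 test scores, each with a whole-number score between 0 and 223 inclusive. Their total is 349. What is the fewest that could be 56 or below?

If only k of them are at most 56, the other 10 − k are at least 57, so the total is at least (10 − k)·57 + k·0.
This is ≤ 349, so (10 − k)·57 + 0k ≤ 349, which gives k ≥ 4.
Exactly 4 works: 4 values at 0 and 6 at 57 total 342; raise one of the low values by 7 (still ≤ 56) to hit 349.

4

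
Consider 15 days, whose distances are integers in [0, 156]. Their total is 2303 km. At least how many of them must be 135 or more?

Each value short of 135 is at most 134, costing at least 156 − 134 = 22 against the maximum total of 2340.
We can afford to lose at most 2340 − 2303 = 37, so at most ⌊37/22⌋ = 1 fall short, and at least 14 are ≥ 135.
Exactly 14 works: 14 values at 156 and 1 at 134 total 2318; lower one of the high values by 15 (still ≥ 135) to hit 2303.

14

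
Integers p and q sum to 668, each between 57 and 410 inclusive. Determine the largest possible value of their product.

111556

With p + q fixed, pq peaks when the two are closest together.
Taking p = 334 and q = 334 (both in [57, 410]) gives pq = 111556.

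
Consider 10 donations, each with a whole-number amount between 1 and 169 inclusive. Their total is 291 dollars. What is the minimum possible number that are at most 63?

Let j be the number exceeding 63. Then the total is ≥ 64·j + 1·(10 − j) = 10 + 63j.
So 63j ≤ 281 and j ≤ 4; hence at least 10 − 4 = 6 are ≤ 63.
Exactly 6 works: 6 values at 1 and 4 at 64 total 262; raise one of the low values by 29 (still ≤ 63) to hit 291.

6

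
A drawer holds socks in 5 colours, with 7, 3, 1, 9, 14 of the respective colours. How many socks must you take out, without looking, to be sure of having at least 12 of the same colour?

In the worst case you take as many as possible of each colour without reaching 12: 7 + 3 + 1 + 9 + 11 = 31.
The next one must give 12 of some colour, so 31 + 1 = 32.

32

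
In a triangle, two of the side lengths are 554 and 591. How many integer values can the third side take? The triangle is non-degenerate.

The triangle inequality gives |554 − 591| < c < 554 + 591, i.e. 37 < c < 1145.
So c can be any integer from 38 to 1144: 1107 values.

1107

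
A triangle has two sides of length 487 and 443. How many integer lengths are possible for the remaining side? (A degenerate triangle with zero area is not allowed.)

885

The triangle inequality gives |487 − 443| < c < 487 + 443, i.e. 44 < c < 930.
So c can be any integer from 45 to 929: 885 values.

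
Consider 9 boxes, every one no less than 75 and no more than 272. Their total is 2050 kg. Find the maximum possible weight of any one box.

To make one box as large as possible, make the other 8 as small as possible.
The other 8 contribute at least 8 × 75 = 600, leaving at most 2050 − 600 = 1450.
But each box is capped at 272, so the maximum is 272.
Achievable: one at 272 and the other 8 totalling 1778, which fits since 8 × 75 ≤ 1778 ≤ 8 × 272.

272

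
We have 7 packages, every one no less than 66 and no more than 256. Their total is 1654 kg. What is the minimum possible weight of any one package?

To make one package as small as possible, make the other 6 as large as possible.
The other 6 contribute at most 6 × 256 = 1536, leaving at least 1654 − 1536 = 118.
Since 118 ≥ 66, this is achievable: one at 118 and 6 at 256.

118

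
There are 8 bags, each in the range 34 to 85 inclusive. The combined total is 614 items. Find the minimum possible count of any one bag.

Minimizing one value means maximizing the remaining 7.
The other 7 can take up 7 × 85 = 595 ≥ 614 − 34, so one bag can sit at its floor of 34.
Achievable: one at 34 and the other 7 totalling 580, which fits since 7 × 34 ≤ 580 ≤ 7 × 85.

34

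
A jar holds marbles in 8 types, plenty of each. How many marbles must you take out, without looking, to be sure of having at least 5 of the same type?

You could draw 4 of every type without reaching 5 of any — 32 in all.
One more forces 5 of some type, so 32 + 1 = 33.

33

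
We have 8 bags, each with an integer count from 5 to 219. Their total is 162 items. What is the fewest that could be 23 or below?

2

Each value above 23 is at least 24, contributing at least 24 − 5 = 19 above the floor 5.
The sum exceeds the floor total 40 by 122, so at most ⌊122/19⌋ = 6 exceed 23, and at least 2 are ≤ 23.
Exactly 2 works: 2 values at 5 and 6 at 24 total 154; raise one of the low values by 8 (still ≤ 23) to hit 162.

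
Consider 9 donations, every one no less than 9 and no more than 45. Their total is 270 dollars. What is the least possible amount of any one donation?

9

To make one donation as small as possible, make the other 8 as large as possible.
The other 8 can take up 8 × 45 = 360 ≥ 270 − 9, so one donation can sit at its floor of 9.
Achievable: one at 9 and the other 8 totalling 261, which fits since 8 × 9 ≤ 261 ≤ 8 × 45.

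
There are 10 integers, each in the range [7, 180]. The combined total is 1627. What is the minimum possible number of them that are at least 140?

Suppose at most 10 − j of them reach 140; then j values are ≤ 139 and the rest ≤ 180.
The total is then ≤ 139·j + 180·(10 − j) = 1800 − 41j. For this to be ≥ 1627 we need j ≤ 4, so at least 10 − 4 = 6 must reach 140.
Exactly 6 works: 6 values at 180 and 4 at 139 total 1636; lower one of the high values by 9 (still ≥ 140) to hit 1627.

6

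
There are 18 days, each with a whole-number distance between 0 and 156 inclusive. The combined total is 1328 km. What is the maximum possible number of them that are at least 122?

10

With k values at 122 or above and the rest at least 0, the sum is at least 0 + 122k.
Since the sum is 1328, we need 122k ≤ 1328, i.e. k ≤ 10.
k = 10 is achieved by 10 values at 122 and 8 at 0, total 1220; add 108 to one value (staying below 122) to reach 1328.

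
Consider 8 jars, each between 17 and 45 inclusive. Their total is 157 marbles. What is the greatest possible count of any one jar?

Maximizing one value means minimizing the remaining 7.
The other 7 contribute at least 7 × 17 = 119, leaving at most 157 − 119 = 38.
Since 38 ≤ 45, this is achievable: one at 38 and 7 at 17.

38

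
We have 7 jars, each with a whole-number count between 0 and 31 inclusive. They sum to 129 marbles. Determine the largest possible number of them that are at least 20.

6

If k of the values are ≥ 20, the total is ≥ 20k + 0(7 − k).
Setting 20k + 0(7 − k) ≤ 129 gives 20k ≤ 129, so k ≤ 6.
k = 6 is achieved by 6 values at 20 and 1 at 0, total 120; add 9 to one value (staying below 20) to reach 129.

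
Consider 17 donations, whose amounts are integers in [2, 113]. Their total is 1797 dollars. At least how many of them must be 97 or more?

10

Each value short of 97 is at most 96, costing at least 113 − 96 = 17 against the maximum total of 1921.
We can afford to lose at most 1921 − 1797 = 124, so at most ⌊124/17⌋ = 7 fall short, and at least 10 are ≥ 97.
Exactly 10 works: 10 values at 113 and 7 at 96 total 1802; lower one of the high values by 5 (still ≥ 97) to hit 1797.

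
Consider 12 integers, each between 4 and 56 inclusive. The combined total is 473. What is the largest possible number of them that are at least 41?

11

Suppose k of them are at least 41. Those contribute at least 41 each and the other 12 − k at least 4 each.
So the total is at least 41k + 4(12 − k) = 48 + 37k. This must be ≤ 473, giving k ≤ 11.
k = 11 is achieved by 11 values at 41 and 1 at 4, total 455; add 18 to one value (staying below 41) to reach 473.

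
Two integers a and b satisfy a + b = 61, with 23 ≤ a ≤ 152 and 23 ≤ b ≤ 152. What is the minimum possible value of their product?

874

For a fixed sum, ab is smallest when a and b are as far apart as possible.
At the endpoint a = 23, b = 61 − 23 = 38, so ab = 23 × 38 = 874.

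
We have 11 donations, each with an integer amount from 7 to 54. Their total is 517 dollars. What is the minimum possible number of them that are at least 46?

Suppose at most 11 − j of them reach 46; then j values are ≤ 45 and the rest ≤ 54.
The total is then ≤ 45·j + 54·(11 − j) = 594 − 9j. For this to be ≥ 517 we need j ≤ 8, so at least 11 − 8 = 3 must reach 46.
Exactly 3 works: 3 values at 54 and 8 at 45 total 522; lower one of the high values by 5 (still ≥ 46) to hit 517.

3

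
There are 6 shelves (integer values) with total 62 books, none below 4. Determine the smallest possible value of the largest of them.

The 6 values sum to 62, so their maximum is at least ⌈62/6⌉ = 11.
Equality holds with 2 values of 11 and 4 values of 10.

11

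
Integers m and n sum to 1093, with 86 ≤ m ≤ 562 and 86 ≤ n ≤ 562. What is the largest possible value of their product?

298662

With m + n fixed, mn peaks when the two are closest together.
Taking m = 546 and n = 547 (both in [86, 562]) gives mn = 298662.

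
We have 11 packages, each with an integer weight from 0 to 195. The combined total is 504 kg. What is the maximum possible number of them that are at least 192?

Suppose k of them are at least 192. Those contribute at least 192 each and the other 11 − k at least 0 each.
So the total is at least 192k + 0(11 − k) = 0 + 192k. This must be ≤ 504, giving k ≤ 2.
k = 2 is achieved by 2 values at 192 and 9 at 0, total 384; add 120 to one value (staying below 192) to reach 504.

2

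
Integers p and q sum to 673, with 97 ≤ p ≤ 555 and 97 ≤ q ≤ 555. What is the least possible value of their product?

For a fixed sum, pq is smallest when p and q are as far apart as possible.
At the endpoint p = 118, q = 673 − 118 = 555, so pq = 118 × 555 = 65490.

65490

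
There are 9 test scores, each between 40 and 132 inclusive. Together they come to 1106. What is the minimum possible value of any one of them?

Minimizing one value means maximizing the remaining 8.
The other 8 contribute at most 8 × 132 = 1056, leaving at least 1106 − 1056 = 50.
Since 50 ≥ 40, this is achievable: one at 50 and 8 at 132.

50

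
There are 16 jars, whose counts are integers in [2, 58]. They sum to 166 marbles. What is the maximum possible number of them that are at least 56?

2

If k of the values are ≥ 56, the total is ≥ 56k + 2(16 − k).
Setting 56k + 2(16 − k) ≤ 166 gives 54k ≤ 134, so k ≤ 2.
k = 2 is achieved by 2 values at 56 and 14 at 2, total 140; add 26 to one value (staying below 56) to reach 166.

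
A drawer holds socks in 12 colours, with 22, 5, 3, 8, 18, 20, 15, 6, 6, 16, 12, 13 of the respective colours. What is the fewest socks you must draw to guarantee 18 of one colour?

In the worst case you take as many as possible of each colour without reaching 18: 17 + 5 + 3 + 8 + 17 + 17 + 15 + 6 + 6 + 16 + 12 + 13 = 135.
The next one must give 18 of some colour, so 135 + 1 = 136.

136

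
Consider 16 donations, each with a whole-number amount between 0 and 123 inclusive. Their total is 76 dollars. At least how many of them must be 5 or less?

4

Each value above 5 is at least 6, contributing at least 6 − 0 = 6 above the floor 0.
The sum exceeds the floor total 0 by 76, so at most ⌊76/6⌋ = 12 exceed 5, and at least 4 are ≤ 5.
Exactly 4 works: 4 values at 0 and 12 at 6 total 72; raise one of the low values by 4 (still ≤ 5) to hit 76.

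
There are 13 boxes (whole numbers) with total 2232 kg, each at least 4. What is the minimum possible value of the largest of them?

172

The average is 2232/13 > 171, so not all 13 can be 171 or less; the largest is ≥ 172.
Achievable: 9 of them at 172 and 4 at 171 total 2232.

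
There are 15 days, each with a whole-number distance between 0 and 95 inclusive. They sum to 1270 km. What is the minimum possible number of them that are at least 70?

10

Each value short of 70 is at most 69, costing at least 95 − 69 = 26 against the maximum total of 1425.
We can afford to lose at most 1425 − 1270 = 155, so at most ⌊155/26⌋ = 5 fall short, and at least 10 are ≥ 70.
Exactly 10 works: 10 values at 95 and 5 at 69 total 1295; lower one of the high values by 25 (still ≥ 70) to hit 1270.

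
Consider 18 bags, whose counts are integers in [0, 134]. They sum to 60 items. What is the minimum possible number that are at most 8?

12

Let j be the number exceeding 8. Then the total is ≥ 9·j + 0·(18 − j) = 0 + 9j.
So 9j ≤ 60 and j ≤ 6; hence at least 18 − 6 = 12 are ≤ 8.
Exactly 12 works: 12 values at 0 and 6 at 9 total 54; raise one of the low values by 6 (still ≤ 8) to hit 60.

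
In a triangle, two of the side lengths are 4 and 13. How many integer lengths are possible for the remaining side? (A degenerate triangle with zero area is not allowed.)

7

The triangle inequality gives |4 − 13| < c < 4 + 13, i.e. 9 < c < 17.
So c can be any integer from 10 to 16: 7 values.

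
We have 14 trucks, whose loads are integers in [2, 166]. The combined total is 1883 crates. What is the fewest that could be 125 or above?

4

Each value short of 125 is at most 124, costing at least 166 − 124 = 42 against the maximum total of 2324.
We can afford to lose at most 2324 − 1883 = 441, so at most ⌊441/42⌋ = 10 fall short, and at least 4 are ≥ 125.
Exactly 4 works: 4 values at 166 and 10 at 124 total 1904; lower one of the high values by 21 (still ≥ 125) to hit 1883.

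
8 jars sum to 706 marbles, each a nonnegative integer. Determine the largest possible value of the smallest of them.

If every one of the 8 were at least 89, the total would be at least 8 × 89 = 712 > 706.
Equality holds with 6 values of 88 and 2 values of 89.

88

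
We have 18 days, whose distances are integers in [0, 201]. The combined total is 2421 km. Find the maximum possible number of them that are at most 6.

Each value at 6 or below falls at least 201 − 6 = 195 short of the ceiling 201.
The ceiling total is 18 × 201 = 3618, and we need 2421, so at most ⌊(3618 − 2421)/195⌋ = 6 can be that low.
k = 6 is achieved by 6 values at 6 and 12 at 201, total 2448; lower one of the 201's by 27 (still > 6) to reach 2421.

6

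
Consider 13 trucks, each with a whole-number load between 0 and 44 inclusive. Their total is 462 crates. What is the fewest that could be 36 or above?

1

Each value short of 36 is at most 35, costing at least 44 − 35 = 9 against the maximum total of 572.
We can afford to lose at most 572 − 462 = 110, so at most ⌊110/9⌋ = 12 fall short, and at least 1 are ≥ 36.
Exactly 1 works: 1 value at 44 and 12 at 35 total 464; lower one of the high values by 2 (still ≥ 36) to hit 462.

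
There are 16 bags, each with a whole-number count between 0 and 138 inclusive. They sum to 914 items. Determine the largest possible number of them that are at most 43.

Each value at 43 or below falls at least 138 − 43 = 95 short of the ceiling 138.
The ceiling total is 16 × 138 = 2208, and we need 914, so at most ⌊(2208 − 914)/95⌋ = 13 can be that low.
k = 13 is achieved by 13 values at 43 and 3 at 138, total 973; lower one of the 138's by 59 (still > 43) to reach 914.

13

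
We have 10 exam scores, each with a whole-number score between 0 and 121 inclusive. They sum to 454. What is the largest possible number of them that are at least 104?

4

With k values at 104 or above and the rest at least 0, the sum is at least 0 + 104k.
Since the sum is 454, we need 104k ≤ 454, i.e. k ≤ 4.
k = 4 is achieved by 4 values at 104 and 6 at 0, total 416; add 38 to one value (staying below 104) to reach 454.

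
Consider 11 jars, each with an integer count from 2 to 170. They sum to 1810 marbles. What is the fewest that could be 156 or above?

If only k of them are at least 156, the other 11 − k are at most 155, so the total is at most k·170 + (11 − k)·155.
This must reach 1810, so k·170 + (11 − k)·155 ≥ 1810, giving k ≥ 7.
Exactly 7 works: 7 values at 170 and 4 at 155 total 1810.

7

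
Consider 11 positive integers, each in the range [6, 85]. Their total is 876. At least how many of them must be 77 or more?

If only k of them are at least 77, the other 11 − k are at most 76, so the total is at most k·85 + (11 − k)·76.
This must reach 876, so k·85 + (11 − k)·76 ≥ 876, giving k ≥ 5.
Exactly 5 works: 5 values at 85 and 6 at 76 total 881; lower one of the high values by 5 (still ≥ 77) to hit 876.

5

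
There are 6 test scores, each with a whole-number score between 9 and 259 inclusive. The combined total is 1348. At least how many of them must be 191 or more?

4

Each value short of 191 is at most 190, costing at least 259 − 190 = 69 against the maximum total of 1554.
We can afford to lose at most 1554 − 1348 = 206, so at most ⌊206/69⌋ = 2 fall short, and at least 4 are ≥ 191.
Exactly 4 works: 4 values at 259 and 2 at 190 total 1416; lower one of the high values by 68 (still ≥ 191) to hit 1348.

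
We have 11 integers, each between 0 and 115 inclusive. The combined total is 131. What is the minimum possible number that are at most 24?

If only k of them are at most 24, the other 11 − k are at least 25, so the total is at least (11 − k)·25 + k·0.
This is ≤ 131, so (11 − k)·25 + 0k ≤ 131, which gives k ≥ 6.
Exactly 6 works: 6 values at 0 and 5 at 25 total 125; raise one of the low values by 6 (still ≤ 24) to hit 131.

6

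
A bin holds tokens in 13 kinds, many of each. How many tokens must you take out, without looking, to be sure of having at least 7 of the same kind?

79

In the worst case you draw 6 of each of the 13 kinds: 13 × 6 = 78.
One more forces 7 of some kind, so 78 + 1 = 79.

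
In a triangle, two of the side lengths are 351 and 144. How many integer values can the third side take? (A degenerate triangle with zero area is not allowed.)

The triangle inequality gives |351 − 144| < c < 351 + 144, i.e. 207 < c < 495.
So c can be any integer from 208 to 494: 287 values.

287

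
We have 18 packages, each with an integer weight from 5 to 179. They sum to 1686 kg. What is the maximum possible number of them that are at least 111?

15

With k values at 111 or above and the rest at least 5, the sum is at least 90 + 106k.
Since the sum is 1686, we need 106k ≤ 1596, i.e. k ≤ 15.
k = 15 is achieved by 15 values at 111 and 3 at 5, total 1680; add 6 to one value (staying below 111) to reach 1686.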